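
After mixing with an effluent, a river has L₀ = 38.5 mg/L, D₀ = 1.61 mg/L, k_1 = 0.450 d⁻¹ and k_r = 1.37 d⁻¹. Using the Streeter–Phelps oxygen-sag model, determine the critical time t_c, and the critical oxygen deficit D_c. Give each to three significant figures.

t_c = [1/(k_r−k_1)] ln[(k_r/k_1)(1 − D₀(k_r−k_1)/(k_1 L₀))]
= [1/(1.37−0.450)] ln[(1.37/0.450)(1 − 1.61×0.9200/(0.450×38.5))]
= (1/0.9200) ln[3.044 × 0.9145] = 1.087 × ln(2.784) = 1.087 × 1.024 = 1.113 d.
L(t_c) = L₀ e^(−k_1 t_c) = 38.5 × 0.6060 = 23.33 mg/L, and at the critical point k_r D_c = k_1 L, so D_c = (0.450/1.37) × 23.33 = 7.664 mg/L.

t_c ≈ 1.11 d; D_c ≈ 7.66 mg/L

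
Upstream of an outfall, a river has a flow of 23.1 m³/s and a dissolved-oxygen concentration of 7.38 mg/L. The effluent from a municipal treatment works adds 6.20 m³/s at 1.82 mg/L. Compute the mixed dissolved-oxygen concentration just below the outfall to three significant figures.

Flow-weighted mixing: C = (Q_r C_r + Q_w C_w)/(Q_r + Q_w)
= (23.1×7.38 + 6.20×1.82)/(23.1 + 6.20) = 181.8/29.30 = 6.203 mg/L.

6.20 mg/L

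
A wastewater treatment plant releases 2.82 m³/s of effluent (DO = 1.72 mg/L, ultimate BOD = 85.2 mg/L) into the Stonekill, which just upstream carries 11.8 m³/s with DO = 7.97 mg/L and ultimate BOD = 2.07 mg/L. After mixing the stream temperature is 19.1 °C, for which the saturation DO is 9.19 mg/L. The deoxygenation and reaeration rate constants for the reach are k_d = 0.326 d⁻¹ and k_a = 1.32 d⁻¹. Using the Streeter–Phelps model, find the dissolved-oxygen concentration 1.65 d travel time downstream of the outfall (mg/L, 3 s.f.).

DO ≈ 6.12 mg/L

Mixed DO = (11.8×7.97 + 2.82×1.72)/(11.8+2.82) = 98.90/14.62 = 6.764 mg/L.
Mixed L₀ = (11.8×2.07 + 2.82×85.2)/(14.62) = 264.7/14.62 = 18.10 mg/L.
Initial deficit D₀ = C_s − DO₀ = 9.19 − 6.764 = 2.426 mg/L.
D(1.65) = [0.326×18.10/(1.32−0.326)](e^(−0.326×1.65) − e^(−1.32×1.65)) + 2.426 e^(−1.32×1.65)
= 5.938 × (0.5840 − 0.1133) + 2.426 × 0.1133 = 3.070 mg/L.
DO = 9.19 − 3.070 = 6.120 mg/L.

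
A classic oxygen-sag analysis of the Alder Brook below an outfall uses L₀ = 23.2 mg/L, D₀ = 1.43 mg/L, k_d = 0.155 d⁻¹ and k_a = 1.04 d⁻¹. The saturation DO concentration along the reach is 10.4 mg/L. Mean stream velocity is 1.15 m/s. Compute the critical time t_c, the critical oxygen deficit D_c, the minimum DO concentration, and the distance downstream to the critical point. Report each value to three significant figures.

At the critical point dD/dt = 0, so k_d L₀ e^(−k_d t) = k_a D. Substituting D(t) from the Streeter–Phelps equation and solving for t gives
t_c = ln[(k_a/k_d)(1 − D₀(k_a−k_d)/(k_d L₀))] / (k_a−k_d).
Here k_a−k_d = 0.8850 d⁻¹ and 1 − D₀(k_a−k_d)/(k_d L₀) = 1 − 1.43×0.8850/(0.155×23.2) = 0.6481, so
t_c = ln(6.710 × 0.6481) / 0.8850 = 1.470 / 0.8850 = 1.661 d.
L(t_c) = L₀ e^(−k_d t_c) = 23.2 × 0.7730 = 17.93 mg/L, and at the critical point k_a D_c = k_d L, so D_c = (0.155/1.04) × 17.93 = 2.673 mg/L.
Minimum DO = C_s − D_c = 10.4 − 2.673 = 7.727 mg/L.
x_c = v t_c = 1.15 m/s × 1.661 d × 86400 s/d = 165000 m ≈ 165 km.

t_c ≈ 1.66 d; D_c ≈ 2.67 mg/L; min DO ≈ 7.73 mg/L; x_c ≈ 165 km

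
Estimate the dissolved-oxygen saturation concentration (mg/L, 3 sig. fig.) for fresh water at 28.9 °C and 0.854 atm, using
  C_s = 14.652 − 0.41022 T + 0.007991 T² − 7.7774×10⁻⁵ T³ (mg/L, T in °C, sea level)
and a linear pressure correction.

C_s ≈ 6.48 mg/L

At sea level: C_s = 14.652 − 0.41022×28.9 + 0.007991×28.9² − 7.7774×10⁻⁵×28.9³ = 7.594 mg/L.
Pressure correction: C_s' = 7.594 × 0.854 = 6.485 mg/L.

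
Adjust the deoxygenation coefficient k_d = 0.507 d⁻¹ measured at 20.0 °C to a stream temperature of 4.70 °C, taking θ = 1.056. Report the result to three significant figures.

k_d(T₂) = k_d(T₁) · θ^(T₂−T₁) = 0.507 × 1.056^(4.70−20.0)
= 0.507 × 1.056^-15.3 = 0.507 × 0.4345 = 0.2203 d⁻¹.

k_d ≈ 0.220 d⁻¹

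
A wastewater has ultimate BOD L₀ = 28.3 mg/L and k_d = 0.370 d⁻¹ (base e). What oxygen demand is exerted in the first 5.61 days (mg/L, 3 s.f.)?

y_t = L₀(1 − e^(−k_d t)) = 28.3 × (1 − e^(−0.370×5.61))
= 28.3 × (1 − 0.1255) = 28.3 × 0.8745 = 24.75 mg/L.

y ≈ 24.7 mg/L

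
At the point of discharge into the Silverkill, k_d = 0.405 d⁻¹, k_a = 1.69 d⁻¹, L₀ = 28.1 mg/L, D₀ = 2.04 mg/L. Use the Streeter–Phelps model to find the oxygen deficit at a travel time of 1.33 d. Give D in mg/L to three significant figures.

k_d L₀/(k_a−k_d) = 0.405×28.1/(1.69−0.405) = 11.38/1.285 = 8.856 mg/L.
e^(−k_d t) = e^(−0.405×1.330) = 0.5835; e^(−k_a t) = e^(−1.69×1.330) = 0.1056.
D = 8.856 × (0.5835 − 0.1056) + 2.04 × 0.1056 = 4.232 + 0.2155 = 4.448 mg/L.

D ≈ 4.45 mg/L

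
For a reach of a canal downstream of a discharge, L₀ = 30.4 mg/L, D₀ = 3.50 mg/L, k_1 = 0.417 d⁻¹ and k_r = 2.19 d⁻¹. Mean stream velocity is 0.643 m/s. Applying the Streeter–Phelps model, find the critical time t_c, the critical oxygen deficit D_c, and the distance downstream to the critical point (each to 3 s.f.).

With k_r/k_1 = 5.252 and 1 − D₀(k_r−k_1)/(k_1 L₀) = 0.5105,
t_c = ln(5.252 × 0.5105) / (2.19 − 0.417) = ln(2.681) / 1.773 = 0.9862/1.773 = 0.5562 d.
L(t_c) = L₀ e^(−k_1 t_c) = 30.4 × 0.7930 = 24.11 mg/L, and at the critical point k_r D_c = k_1 L, so D_c = (0.417/2.19) × 24.11 = 4.590 mg/L.
x_c = v t_c = 0.643 m/s × 0.5562 d × 86400 s/d = 30900 m ≈ 30.9 km.

t_c ≈ 0.556 d; D_c ≈ 4.59 mg/L; x_c ≈ 30.9 km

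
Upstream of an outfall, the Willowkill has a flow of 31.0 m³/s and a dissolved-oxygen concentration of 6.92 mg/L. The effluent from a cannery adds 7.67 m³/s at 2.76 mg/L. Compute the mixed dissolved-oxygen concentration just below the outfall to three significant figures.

6.09 mg/L

Flow-weighted mixing: C = (Q_r C_r + Q_w C_w)/(Q_r + Q_w)
= (31.0×6.92 + 7.67×2.76)/(31.0 + 7.67) = 235.7/38.67 = 6.095 mg/L.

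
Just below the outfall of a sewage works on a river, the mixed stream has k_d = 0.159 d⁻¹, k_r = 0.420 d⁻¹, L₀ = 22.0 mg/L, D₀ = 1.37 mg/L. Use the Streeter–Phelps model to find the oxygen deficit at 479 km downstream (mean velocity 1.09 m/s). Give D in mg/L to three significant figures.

Travel time t = x/v = 479 km / (1.09 m/s) = 479000 m / 1.09 m/s = 439400 s = 5.086 d.
k_d L₀/(k_r−k_d) = 0.159×22.0/(0.420−0.159) = 3.498/0.2610 = 13.40 mg/L.
e^(−k_d t) = e^(−0.159×5.086) = 0.4454; e^(−k_r t) = e^(−0.420×5.086) = 0.1181.
D = 13.40 × (0.4454 − 0.1181) + 1.37 × 0.1181 = 4.387 + 0.1618 = 4.549 mg/L.

D ≈ 4.55 mg/L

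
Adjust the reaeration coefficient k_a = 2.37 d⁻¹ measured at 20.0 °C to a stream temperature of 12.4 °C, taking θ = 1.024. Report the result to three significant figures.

k_a(T₂) = k_a(T₁) · θ^(T₂−T₁) = 2.37 × 1.024^(12.4−20.0)
= 2.37 × 1.024^-7.60 = 2.37 × 0.8351 = 1.979 d⁻¹.

k_a ≈ 1.98 d⁻¹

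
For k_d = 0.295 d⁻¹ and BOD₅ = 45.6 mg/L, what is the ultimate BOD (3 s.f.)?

BOD₅ = L₀(1 − e^(−5k_d)) ⇒ L₀ = BOD₅ / (1 − e^(−5×0.295))
= 45.6 / (1 − 0.2288) = 45.6 / 0.7712 = 59.13 mg/L.

L₀ ≈ 59.1 mg/L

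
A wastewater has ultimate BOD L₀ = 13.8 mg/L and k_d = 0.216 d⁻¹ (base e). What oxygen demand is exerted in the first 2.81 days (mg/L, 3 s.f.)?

y_t = L₀(1 − e^(−k_d t)) = 13.8 × (1 − e^(−0.216×2.81))
= 13.8 × (1 − 0.5450) = 13.8 × 0.4550 = 6.279 mg/L.

y ≈ 6.28 mg/L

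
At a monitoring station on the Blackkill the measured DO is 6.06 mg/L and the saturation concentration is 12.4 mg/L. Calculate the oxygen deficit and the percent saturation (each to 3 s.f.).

D ≈ 6.34 mg/L; 48.9 % saturation

D = C_s − C = 12.4 − 6.06 = 6.34 mg/L.
% saturation = 6.06/12.4 × 100 = 48.9 %.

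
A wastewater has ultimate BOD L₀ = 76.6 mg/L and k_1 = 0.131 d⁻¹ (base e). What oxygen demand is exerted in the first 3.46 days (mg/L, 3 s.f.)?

y ≈ 27.9 mg/L

y_t = L₀(1 − e^(−k_1 t)) = 76.6 × (1 − e^(−0.131×3.46))
= 76.6 × (1 − 0.6356) = 76.6 × 0.3644 = 27.92 mg/L.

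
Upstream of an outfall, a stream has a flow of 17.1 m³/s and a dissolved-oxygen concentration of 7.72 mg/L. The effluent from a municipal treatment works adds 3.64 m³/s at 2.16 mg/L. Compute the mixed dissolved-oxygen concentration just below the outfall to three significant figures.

Flow-weighted mixing: C = (Q_r C_r + Q_w C_w)/(Q_r + Q_w)
= (17.1×7.72 + 3.64×2.16)/(17.1 + 3.64) = 139.9/20.74 = 6.744 mg/L.

6.74 mg/L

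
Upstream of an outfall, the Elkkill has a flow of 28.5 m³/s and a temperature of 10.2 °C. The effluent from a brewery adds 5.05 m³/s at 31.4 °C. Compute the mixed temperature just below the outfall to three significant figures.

Flow-weighted mixing: C = (Q_r C_r + Q_w C_w)/(Q_r + Q_w)
= (28.5×10.2 + 5.05×31.4)/(28.5 + 5.05) = 449.3/33.55 = 13.39 °C.

13.4 °C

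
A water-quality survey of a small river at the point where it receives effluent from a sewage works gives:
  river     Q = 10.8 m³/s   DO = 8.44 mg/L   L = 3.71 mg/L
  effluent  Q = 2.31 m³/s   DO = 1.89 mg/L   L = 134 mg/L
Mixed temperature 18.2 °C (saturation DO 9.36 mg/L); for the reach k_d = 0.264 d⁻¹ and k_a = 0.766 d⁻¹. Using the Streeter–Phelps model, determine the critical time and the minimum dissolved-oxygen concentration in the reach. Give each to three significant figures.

Mixed DO = (10.8×8.44 + 2.31×1.89)/(10.8+2.31) = 95.52/13.11 = 7.286 mg/L.
Mixed L₀ = (10.8×3.71 + 2.31×134)/(13.11) = 349.6/13.11 = 26.67 mg/L.
Initial deficit D₀ = C_s − DO₀ = 9.36 − 7.286 = 2.074 mg/L.
t_c = (1/0.5020) ln[(0.766/0.264)(1 − 2.074×0.5020/(0.264×26.67))] = 1.992 × ln(2.472) = 1.803 d.
D_c = (0.264/0.766) × 26.67 × e^(−0.264×1.803) = 0.3446 × 26.67 × 0.6212 = 5.710 mg/L.
Minimum DO = 9.36 − 5.710 = 3.650 mg/L.

t_c ≈ 1.80 d; minimum DO ≈ 3.65 mg/L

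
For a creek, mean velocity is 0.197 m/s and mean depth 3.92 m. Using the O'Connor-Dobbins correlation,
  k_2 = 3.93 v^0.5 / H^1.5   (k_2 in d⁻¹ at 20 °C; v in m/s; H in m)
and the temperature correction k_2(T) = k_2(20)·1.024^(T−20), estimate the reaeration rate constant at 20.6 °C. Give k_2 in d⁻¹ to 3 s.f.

k_2(20) = 3.93 × 0.197^0.5 / 3.92^1.5 = 3.93 × 0.4438 / 7.761 = 0.2247 d⁻¹.
k_2(20.6) = 0.2247 × 1.024^(20.6−20) = 0.2247 × 1.014 = 0.2280 d⁻¹.

k_2 ≈ 0.228 d⁻¹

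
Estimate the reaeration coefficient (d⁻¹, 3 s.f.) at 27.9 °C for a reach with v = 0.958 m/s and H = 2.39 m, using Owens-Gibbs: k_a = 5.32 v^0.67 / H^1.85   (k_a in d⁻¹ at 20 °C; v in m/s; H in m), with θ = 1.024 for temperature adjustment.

k_a ≈ 1.24 d⁻¹

k_a(20) = 5.32 × 0.958^0.67 / 2.39^1.85 = 5.32 × 0.9717 / 5.012 = 1.031 d⁻¹.
k_a(27.9) = 1.031 × 1.024^(27.9−20) = 1.031 × 1.206 = 1.244 d⁻¹.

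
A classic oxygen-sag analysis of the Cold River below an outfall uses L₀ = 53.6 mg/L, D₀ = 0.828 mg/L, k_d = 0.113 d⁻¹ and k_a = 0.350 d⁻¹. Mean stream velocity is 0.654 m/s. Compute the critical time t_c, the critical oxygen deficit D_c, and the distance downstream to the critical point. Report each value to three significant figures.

t_c ≈ 4.63 d; D_c ≈ 10.3 mg/L; x_c ≈ 262 km

At the critical point dD/dt = 0, so k_d L₀ e^(−k_d t) = k_a D. Substituting D(t) from the Streeter–Phelps equation and solving for t gives
t_c = ln[(k_a/k_d)(1 − D₀(k_a−k_d)/(k_d L₀))] / (k_a−k_d).
Here k_a−k_d = 0.2370 d⁻¹ and 1 − D₀(k_a−k_d)/(k_d L₀) = 1 − 0.828×0.2370/(0.113×53.6) = 0.9676, so
t_c = ln(3.097 × 0.9676) / 0.2370 = 1.098 / 0.2370 = 4.631 d.
D_c = (k_d/k_a) L₀ e^(−k_d t_c) = (0.113/0.350) × 53.6 × e^(−0.113×4.631) = 0.3229 × 53.6 × 0.5925 = 10.25 mg/L.
x_c = v t_c = 0.654 m/s × 4.631 d × 86400 s/d = 261700 m ≈ 262 km.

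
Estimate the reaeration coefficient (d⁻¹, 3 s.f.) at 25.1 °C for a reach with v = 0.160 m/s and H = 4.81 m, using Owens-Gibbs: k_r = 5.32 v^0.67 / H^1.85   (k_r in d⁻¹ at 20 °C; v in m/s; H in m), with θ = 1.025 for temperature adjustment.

k_r(20) = 5.32 × 0.160^0.67 / 4.81^1.85 = 5.32 × 0.2929 / 18.28 = 0.08525 d⁻¹.
k_r(25.1) = 0.08525 × 1.025^(25.1−20) = 0.08525 × 1.134 = 0.09669 d⁻¹.

k_r ≈ 0.0967 d⁻¹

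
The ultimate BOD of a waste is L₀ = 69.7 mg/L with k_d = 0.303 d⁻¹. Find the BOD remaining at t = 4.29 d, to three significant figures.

L_t = L₀ e^(−k_d t) = 69.7 × e^(−0.303×4.29) = 69.7 × 0.2726 = 19.00 mg/L.

L ≈ 19.0 mg/L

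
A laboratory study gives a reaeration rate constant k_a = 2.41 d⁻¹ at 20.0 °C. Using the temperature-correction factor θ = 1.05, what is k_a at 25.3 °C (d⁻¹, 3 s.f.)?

k_a ≈ 3.12 d⁻¹

k_a(T₂) = k_a(T₁) · θ^(T₂−T₁) = 2.41 × 1.05^(25.3−20.0)
= 2.41 × 1.05^5.30 = 2.41 × 1.295 = 3.121 d⁻¹.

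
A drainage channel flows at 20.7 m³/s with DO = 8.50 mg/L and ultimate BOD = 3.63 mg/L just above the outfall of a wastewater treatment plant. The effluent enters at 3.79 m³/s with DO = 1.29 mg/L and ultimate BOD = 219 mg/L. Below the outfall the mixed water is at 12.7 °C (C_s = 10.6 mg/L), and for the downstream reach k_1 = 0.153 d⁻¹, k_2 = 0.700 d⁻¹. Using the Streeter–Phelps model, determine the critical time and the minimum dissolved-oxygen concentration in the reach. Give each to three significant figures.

Mixed DO = (20.7×8.50 + 3.79×1.29)/(20.7+3.79) = 180.8/24.49 = 7.384 mg/L.
Mixed L₀ = (20.7×3.63 + 3.79×219)/(24.49) = 905.2/24.49 = 36.96 mg/L.
Initial deficit D₀ = C_s − DO₀ = 10.6 − 7.384 = 3.216 mg/L.
t_c = (1/0.5470) ln[(0.700/0.153)(1 − 3.216×0.5470/(0.153×36.96))] = 1.828 × ln(3.152) = 2.099 d.
D_c = (0.153/0.700) × 36.96 × e^(−0.153×2.099) = 0.2186 × 36.96 × 0.7253 = 5.860 mg/L.
Minimum DO = 10.6 − 5.860 = 4.740 mg/L.

t_c ≈ 2.10 d; minimum DO ≈ 4.74 mg/L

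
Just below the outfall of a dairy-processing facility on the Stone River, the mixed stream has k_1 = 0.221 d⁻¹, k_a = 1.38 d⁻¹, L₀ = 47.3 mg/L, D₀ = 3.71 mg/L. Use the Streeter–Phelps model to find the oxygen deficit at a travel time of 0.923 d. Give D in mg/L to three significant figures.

k_1 L₀/(k_a−k_1) = 0.221×47.3/(1.38−0.221) = 10.45/1.159 = 9.019 mg/L.
e^(−k_1 t) = e^(−0.221×0.9230) = 0.8155; e^(−k_a t) = e^(−1.38×0.9230) = 0.2798.
D = 9.019 × (0.8155 − 0.2798) + 3.71 × 0.2798 = 4.832 + 1.038 = 5.870 mg/L.

D ≈ 5.87 mg/L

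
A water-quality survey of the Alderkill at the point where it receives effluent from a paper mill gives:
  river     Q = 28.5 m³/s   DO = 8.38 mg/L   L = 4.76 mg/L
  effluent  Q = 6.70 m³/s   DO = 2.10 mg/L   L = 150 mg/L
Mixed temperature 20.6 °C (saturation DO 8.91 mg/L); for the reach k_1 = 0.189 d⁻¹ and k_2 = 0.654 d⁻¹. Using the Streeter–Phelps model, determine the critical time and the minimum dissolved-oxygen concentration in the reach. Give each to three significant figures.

Mixed DO = (28.5×8.38 + 6.70×2.10)/(28.5+6.70) = 252.9/35.20 = 7.185 mg/L.
Mixed L₀ = (28.5×4.76 + 6.70×150)/(35.20) = 1141/35.20 = 32.41 mg/L.
Initial deficit D₀ = C_s − DO₀ = 8.91 − 7.185 = 1.725 mg/L.
t_c = (1/0.4650) ln[(0.654/0.189)(1 − 1.725×0.4650/(0.189×32.41))] = 2.151 × ln(3.007) = 2.368 d.
D_c = (0.189/0.654) × 32.41 × e^(−0.189×2.368) = 0.2890 × 32.41 × 0.6392 = 5.986 mg/L.
Minimum DO = 8.91 − 5.986 = 2.924 mg/L.

t_c ≈ 2.37 d; minimum DO ≈ 2.92 mg/L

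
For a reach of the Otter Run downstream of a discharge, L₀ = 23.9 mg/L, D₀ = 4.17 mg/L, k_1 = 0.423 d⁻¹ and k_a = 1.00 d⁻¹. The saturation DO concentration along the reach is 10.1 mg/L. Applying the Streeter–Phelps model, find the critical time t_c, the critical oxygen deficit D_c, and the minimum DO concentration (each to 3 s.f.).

With k_a/k_1 = 2.364 and 1 − D₀(k_a−k_1)/(k_1 L₀) = 0.7620,
t_c = ln(2.364 × 0.7620) / (1.00 − 0.423) = ln(1.801) / 0.5770 = 0.5886/0.5770 = 1.020 d.
D_c = (k_1/k_a) L₀ e^(−k_1 t_c) = (0.423/1.00) × 23.9 × e^(−0.423×1.020) = 0.4230 × 23.9 × 0.6495 = 6.567 mg/L.
Minimum DO = C_s − D_c = 10.1 − 6.567 = 3.533 mg/L.

t_c ≈ 1.02 d; D_c ≈ 6.57 mg/L; min DO ≈ 3.53 mg/L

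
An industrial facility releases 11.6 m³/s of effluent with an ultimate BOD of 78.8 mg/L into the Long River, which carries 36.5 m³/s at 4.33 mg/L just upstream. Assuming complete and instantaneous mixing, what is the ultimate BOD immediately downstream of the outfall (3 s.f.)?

Flow-weighted mixing: C = (Q_r C_r + Q_w C_w)/(Q_r + Q_w)
= (36.5×4.33 + 11.6×78.8)/(36.5 + 11.6) = 1072/48.10 = 22.29 mg/L.

22.3 mg/L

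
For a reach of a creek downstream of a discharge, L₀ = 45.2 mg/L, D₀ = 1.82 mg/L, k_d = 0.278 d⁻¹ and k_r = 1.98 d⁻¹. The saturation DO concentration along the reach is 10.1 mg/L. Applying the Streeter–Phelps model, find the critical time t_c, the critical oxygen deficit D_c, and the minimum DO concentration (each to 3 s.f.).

With k_r/k_d = 7.122 and 1 − D₀(k_r−k_d)/(k_d L₀) = 0.7535,
t_c = ln(7.122 × 0.7535) / (1.98 − 0.278) = ln(5.367) / 1.702 = 1.680/1.702 = 0.9872 d.
D_c = (k_d/k_r) L₀ e^(−k_d t_c) = (0.278/1.98) × 45.2 × e^(−0.278×0.9872) = 0.1404 × 45.2 × 0.7600 = 4.823 mg/L.
Minimum DO = C_s − D_c = 10.1 − 4.823 = 5.277 mg/L.

t_c ≈ 0.987 d; D_c ≈ 4.82 mg/L; min DO ≈ 5.28 mg/L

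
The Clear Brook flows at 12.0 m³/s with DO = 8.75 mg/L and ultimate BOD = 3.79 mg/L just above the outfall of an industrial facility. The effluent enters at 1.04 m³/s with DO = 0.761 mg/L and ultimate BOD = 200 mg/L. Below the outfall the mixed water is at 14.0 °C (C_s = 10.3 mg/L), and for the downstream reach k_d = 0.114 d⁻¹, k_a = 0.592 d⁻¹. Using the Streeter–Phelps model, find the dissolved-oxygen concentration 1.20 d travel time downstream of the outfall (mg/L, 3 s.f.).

Mixed DO = (12.0×8.75 + 1.04×0.761)/(12.0+1.04) = 105.8/13.04 = 8.113 mg/L.
Mixed L₀ = (12.0×3.79 + 1.04×200)/(13.04) = 253.5/13.04 = 19.44 mg/L.
Initial deficit D₀ = C_s − DO₀ = 10.3 − 8.113 = 2.187 mg/L.
D(1.20) = [0.114×19.44/(0.592−0.114)](e^(−0.114×1.20) − e^(−0.592×1.20)) + 2.187 e^(−0.592×1.20)
= 4.636 × (0.8721 − 0.4914) + 2.187 × 0.4914 = 2.840 mg/L.
DO = 10.3 − 2.840 = 7.460 mg/L.

DO ≈ 7.46 mg/L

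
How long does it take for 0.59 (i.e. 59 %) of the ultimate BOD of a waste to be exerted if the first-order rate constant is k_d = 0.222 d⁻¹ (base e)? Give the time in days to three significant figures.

t ≈ 4.02 d

y/L₀ = 1 − e^(−k_d t) = 0.59 ⇒ e^(−k_d t) = 0.410
t = −ln(0.410) / 0.222 = 0.8916 / 0.222 = 4.016 d.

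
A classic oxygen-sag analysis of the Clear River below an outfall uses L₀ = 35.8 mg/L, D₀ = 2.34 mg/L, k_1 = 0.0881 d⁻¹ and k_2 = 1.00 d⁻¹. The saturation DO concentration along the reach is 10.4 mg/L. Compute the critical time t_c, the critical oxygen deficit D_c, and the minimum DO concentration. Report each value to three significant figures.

t_c = [1/(k_2−k_1)] ln[(k_2/k_1)(1 − D₀(k_2−k_1)/(k_1 L₀))]
= [1/(1.00−0.0881)] ln[(1.00/0.0881)(1 − 2.34×0.9119/(0.0881×35.8))]
= (1/0.9119) ln[11.35 × 0.3234] = 1.097 × ln(3.671) = 1.097 × 1.301 = 1.426 d.
D_c = (k_1/k_2) L₀ e^(−k_1 t_c) = (0.0881/1.00) × 35.8 × e^(−0.0881×1.426) = 0.08810 × 35.8 × 0.8819 = 2.782 mg/L.
Minimum DO = C_s − D_c = 10.4 − 2.782 = 7.618 mg/L.

t_c ≈ 1.43 d; D_c ≈ 2.78 mg/L; min DO ≈ 7.62 mg/L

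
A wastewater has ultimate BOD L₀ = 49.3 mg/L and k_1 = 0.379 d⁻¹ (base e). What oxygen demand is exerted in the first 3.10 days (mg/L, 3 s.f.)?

y_t = L₀(1 − e^(−k_1 t)) = 49.3 × (1 − e^(−0.379×3.10))
= 49.3 × (1 − 0.3088) = 49.3 × 0.6912 = 34.07 mg/L.

y ≈ 34.1 mg/L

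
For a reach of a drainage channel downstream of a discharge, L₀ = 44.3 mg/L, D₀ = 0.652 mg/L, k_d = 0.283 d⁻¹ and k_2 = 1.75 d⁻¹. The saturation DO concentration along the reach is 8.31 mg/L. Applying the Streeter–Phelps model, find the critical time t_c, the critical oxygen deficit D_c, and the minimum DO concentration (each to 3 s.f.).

t_c = [1/(k_2−k_d)] ln[(k_2/k_d)(1 − D₀(k_2−k_d)/(k_d L₀))]
= [1/(1.75−0.283)] ln[(1.75/0.283)(1 − 0.652×1.467/(0.283×44.3))]
= (1/1.467) ln[6.184 × 0.9237] = 0.6817 × ln(5.712) = 0.6817 × 1.743 = 1.188 d.
D_c = (k_d/k_2) L₀ e^(−k_d t_c) = (0.283/1.75) × 44.3 × e^(−0.283×1.188) = 0.1617 × 44.3 × 0.7145 = 5.119 mg/L.
Minimum DO = C_s − D_c = 8.31 − 5.119 = 3.191 mg/L.

t_c ≈ 1.19 d; D_c ≈ 5.12 mg/L; min DO ≈ 3.19 mg/L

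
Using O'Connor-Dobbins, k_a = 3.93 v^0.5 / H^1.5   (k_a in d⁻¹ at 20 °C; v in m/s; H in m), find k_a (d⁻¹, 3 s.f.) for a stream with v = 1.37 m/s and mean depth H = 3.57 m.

k_a ≈ 0.682 d⁻¹

k_a = 3.93 × 1.37^0.5 / 3.57^1.5 = 3.93 × 1.170 / 6.745 = 0.6819 d⁻¹.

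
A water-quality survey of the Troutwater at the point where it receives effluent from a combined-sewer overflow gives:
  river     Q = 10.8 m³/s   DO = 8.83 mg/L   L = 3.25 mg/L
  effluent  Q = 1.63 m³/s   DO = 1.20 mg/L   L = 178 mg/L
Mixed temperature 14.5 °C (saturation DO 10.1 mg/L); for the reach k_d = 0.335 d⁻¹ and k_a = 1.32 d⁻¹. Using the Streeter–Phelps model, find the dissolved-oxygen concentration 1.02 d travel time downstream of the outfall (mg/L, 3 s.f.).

DO ≈ 5.50 mg/L

Mixed DO = (10.8×8.83 + 1.63×1.20)/(10.8+1.63) = 97.32/12.43 = 7.829 mg/L.
Mixed L₀ = (10.8×3.25 + 1.63×178)/(12.43) = 325.2/12.43 = 26.17 mg/L.
Initial deficit D₀ = C_s − DO₀ = 10.1 − 7.829 = 2.271 mg/L.
D(1.02) = [0.335×26.17/(1.32−0.335)](e^(−0.335×1.02) − e^(−1.32×1.02)) + 2.271 e^(−1.32×1.02)
= 8.899 × (0.7106 − 0.2602) + 2.271 × 0.2602 = 4.599 mg/L.
DO = 10.1 − 4.599 = 5.501 mg/L.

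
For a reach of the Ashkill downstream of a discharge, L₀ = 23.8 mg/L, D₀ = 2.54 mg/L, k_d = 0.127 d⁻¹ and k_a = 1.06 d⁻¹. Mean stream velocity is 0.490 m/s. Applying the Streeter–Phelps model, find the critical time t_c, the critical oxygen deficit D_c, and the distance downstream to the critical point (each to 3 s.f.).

With k_a/k_d = 8.346 and 1 − D₀(k_a−k_d)/(k_d L₀) = 0.2160,
t_c = ln(8.346 × 0.2160) / (1.06 − 0.127) = ln(1.803) / 0.9330 = 0.5892/0.9330 = 0.6315 d.
L(t_c) = L₀ e^(−k_d t_c) = 23.8 × 0.9229 = 21.97 mg/L, and at the critical point k_a D_c = k_d L, so D_c = (0.127/1.06) × 21.97 = 2.632 mg/L.
x_c = v t_c = 0.490 m/s × 0.6315 d × 86400 s/d = 26740 m ≈ 26.7 km.

t_c ≈ 0.632 d; D_c ≈ 2.63 mg/L; x_c ≈ 26.7 km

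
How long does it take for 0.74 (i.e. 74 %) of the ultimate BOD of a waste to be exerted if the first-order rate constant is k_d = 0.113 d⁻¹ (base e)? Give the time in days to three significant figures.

y/L₀ = 1 − e^(−k_d t) = 0.74 ⇒ e^(−k_d t) = 0.260
t = −ln(0.260) / 0.113 = 1.347 / 0.113 = 11.92 d.

t ≈ 11.9 d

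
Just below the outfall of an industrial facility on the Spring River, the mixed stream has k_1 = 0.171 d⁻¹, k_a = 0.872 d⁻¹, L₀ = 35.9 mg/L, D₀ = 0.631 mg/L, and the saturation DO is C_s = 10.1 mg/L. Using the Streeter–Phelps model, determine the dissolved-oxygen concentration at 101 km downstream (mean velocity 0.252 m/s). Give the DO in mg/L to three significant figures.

DO ≈ 6.28 mg/L

Travel time t = x/v = 101 km / (0.252 m/s) = 101000 m / 0.252 m/s = 400800 s = 4.639 d.
k_1 L₀/(k_a−k_1) = 0.171×35.9/(0.872−0.171) = 6.139/0.7010 = 8.757 mg/L.
e^(−k_1 t) = e^(−0.171×4.639) = 0.4524; e^(−k_a t) = e^(−0.872×4.639) = 0.01751.
D = 8.757 × (0.4524 − 0.01751) + 0.631 × 0.01751 = 3.808 + 0.01105 = 3.819 mg/L.
DO = C_s − D = 10.1 − 3.819 = 6.281 mg/L.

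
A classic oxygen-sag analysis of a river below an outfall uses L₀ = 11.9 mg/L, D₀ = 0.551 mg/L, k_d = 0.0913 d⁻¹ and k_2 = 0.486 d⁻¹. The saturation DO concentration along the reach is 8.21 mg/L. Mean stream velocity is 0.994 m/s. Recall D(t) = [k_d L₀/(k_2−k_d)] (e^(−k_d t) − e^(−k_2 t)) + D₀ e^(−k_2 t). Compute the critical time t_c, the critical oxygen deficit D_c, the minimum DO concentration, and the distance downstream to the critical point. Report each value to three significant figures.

t_c = [1/(k_2−k_d)] ln[(k_2/k_d)(1 − D₀(k_2−k_d)/(k_d L₀))]
= [1/(0.486−0.0913)] ln[(0.486/0.0913)(1 − 0.551×0.3947/(0.0913×11.9))]
= (1/0.3947) ln[5.323 × 0.7998] = 2.534 × ln(4.258) = 2.534 × 1.449 = 3.670 d.
L(t_c) = L₀ e^(−k_d t_c) = 11.9 × 0.7153 = 8.512 mg/L, and at the critical point k_2 D_c = k_d L, so D_c = (0.0913/0.486) × 8.512 = 1.599 mg/L.
Minimum DO = C_s − D_c = 8.21 − 1.599 = 6.611 mg/L.
x_c = v t_c = 0.994 m/s × 3.670 d × 86400 s/d = 315200 m ≈ 315 km.

t_c ≈ 3.67 d; D_c ≈ 1.60 mg/L; min DO ≈ 6.61 mg/L; x_c ≈ 315 km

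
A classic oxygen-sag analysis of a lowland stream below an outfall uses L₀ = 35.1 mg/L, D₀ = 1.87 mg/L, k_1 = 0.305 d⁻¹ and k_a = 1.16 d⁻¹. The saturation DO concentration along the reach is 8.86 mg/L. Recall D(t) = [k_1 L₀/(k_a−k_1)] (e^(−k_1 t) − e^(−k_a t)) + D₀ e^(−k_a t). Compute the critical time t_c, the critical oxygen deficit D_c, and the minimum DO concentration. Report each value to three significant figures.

t_c ≈ 1.37 d; D_c ≈ 6.07 mg/L; min DO ≈ 2.79 mg/L

t_c = [1/(k_a−k_1)] ln[(k_a/k_1)(1 − D₀(k_a−k_1)/(k_1 L₀))]
= [1/(1.16−0.305)] ln[(1.16/0.305)(1 − 1.87×0.8550/(0.305×35.1))]
= (1/0.8550) ln[3.803 × 0.8507] = 1.170 × ln(3.235) = 1.170 × 1.174 = 1.373 d.
D_c = (k_1/k_a) L₀ e^(−k_1 t_c) = (0.305/1.16) × 35.1 × e^(−0.305×1.373) = 0.2629 × 35.1 × 0.6578 = 6.071 mg/L.
Minimum DO = C_s − D_c = 8.86 − 6.071 = 2.789 mg/L.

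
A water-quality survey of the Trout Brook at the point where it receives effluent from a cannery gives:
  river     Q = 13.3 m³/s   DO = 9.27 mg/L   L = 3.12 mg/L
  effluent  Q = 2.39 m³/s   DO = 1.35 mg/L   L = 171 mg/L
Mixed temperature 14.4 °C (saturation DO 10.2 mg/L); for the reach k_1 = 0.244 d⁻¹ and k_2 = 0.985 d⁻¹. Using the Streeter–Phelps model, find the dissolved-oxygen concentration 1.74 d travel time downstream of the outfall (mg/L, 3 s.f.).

Mixed DO = (13.3×9.27 + 2.39×1.35)/(13.3+2.39) = 126.5/15.69 = 8.064 mg/L.
Mixed L₀ = (13.3×3.12 + 2.39×171)/(15.69) = 450.2/15.69 = 28.69 mg/L.
Initial deficit D₀ = C_s − DO₀ = 10.2 − 8.064 = 2.136 mg/L.
D(1.74) = [0.244×28.69/(0.985−0.244)](e^(−0.244×1.74) − e^(−0.985×1.74)) + 2.136 e^(−0.985×1.74)
= 9.448 × (0.6541 − 0.1802) + 2.136 × 0.1802 = 4.862 mg/L.
DO = 10.2 − 4.862 = 5.338 mg/L.

DO ≈ 5.34 mg/L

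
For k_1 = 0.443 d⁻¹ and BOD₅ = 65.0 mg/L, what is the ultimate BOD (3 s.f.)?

L₀ ≈ 73.0 mg/L

BOD₅ = L₀(1 − e^(−5k_1)) ⇒ L₀ = BOD₅ / (1 − e^(−5×0.443))
= 65.0 / (1 − 0.1092) = 65.0 / 0.8908 = 72.96 mg/L.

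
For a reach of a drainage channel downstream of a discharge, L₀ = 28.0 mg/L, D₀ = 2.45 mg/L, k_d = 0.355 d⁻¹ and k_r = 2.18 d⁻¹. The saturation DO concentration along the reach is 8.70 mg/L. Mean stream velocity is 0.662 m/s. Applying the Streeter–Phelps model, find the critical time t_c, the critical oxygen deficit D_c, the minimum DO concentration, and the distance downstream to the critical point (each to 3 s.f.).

t_c = [1/(k_r−k_d)] ln[(k_r/k_d)(1 − D₀(k_r−k_d)/(k_d L₀))]
= [1/(2.18−0.355)] ln[(2.18/0.355)(1 − 2.45×1.825/(0.355×28.0))]
= (1/1.825) ln[6.141 × 0.5502] = 0.5479 × ln(3.379) = 0.5479 × 1.217 = 0.6671 d.
D_c = (k_d/k_r) L₀ e^(−k_d t_c) = (0.355/2.18) × 28.0 × e^(−0.355×0.6671) = 0.1628 × 28.0 × 0.7891 = 3.598 mg/L.
Minimum DO = C_s − D_c = 8.70 − 3.598 = 5.102 mg/L.
x_c = v t_c = 0.662 m/s × 0.6671 d × 86400 s/d = 38160 m ≈ 38.2 km.

t_c ≈ 0.667 d; D_c ≈ 3.60 mg/L; min DO ≈ 5.10 mg/L; x_c ≈ 38.2 km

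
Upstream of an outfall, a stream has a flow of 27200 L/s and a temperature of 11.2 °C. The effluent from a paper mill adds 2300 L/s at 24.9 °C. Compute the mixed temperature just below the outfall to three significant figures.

12.3 °C

Flow-weighted mixing: C = (Q_r C_r + Q_w C_w)/(Q_r + Q_w)
= (27200×11.2 + 2300×24.9)/(27200 + 2300) = 361900/29500 = 12.27 °C.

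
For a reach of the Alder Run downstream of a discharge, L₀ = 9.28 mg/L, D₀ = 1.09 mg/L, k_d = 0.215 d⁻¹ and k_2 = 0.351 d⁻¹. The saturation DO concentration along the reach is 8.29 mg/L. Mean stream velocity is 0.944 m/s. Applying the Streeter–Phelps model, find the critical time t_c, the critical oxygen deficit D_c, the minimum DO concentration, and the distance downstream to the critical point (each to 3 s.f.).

t_c = [1/(k_2−k_d)] ln[(k_2/k_d)(1 − D₀(k_2−k_d)/(k_d L₀))]
= [1/(0.351−0.215)] ln[(0.351/0.215)(1 − 1.09×0.1360/(0.215×9.28))]
= (1/0.1360) ln[1.633 × 0.9257] = 7.353 × ln(1.511) = 7.353 × 0.4129 = 3.036 d.
L(t_c) = L₀ e^(−k_d t_c) = 9.28 × 0.5206 = 4.831 mg/L, and at the critical point k_2 D_c = k_d L, so D_c = (0.215/0.351) × 4.831 = 2.959 mg/L.
Minimum DO = C_s − D_c = 8.29 − 2.959 = 5.331 mg/L.
x_c = v t_c = 0.944 m/s × 3.036 d × 86400 s/d = 247700 m ≈ 248 km.

t_c ≈ 3.04 d; D_c ≈ 2.96 mg/L; min DO ≈ 5.33 mg/L; x_c ≈ 248 km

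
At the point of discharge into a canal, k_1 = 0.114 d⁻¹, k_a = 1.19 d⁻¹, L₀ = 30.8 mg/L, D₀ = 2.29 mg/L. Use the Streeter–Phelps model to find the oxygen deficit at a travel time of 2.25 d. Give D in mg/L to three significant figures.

D ≈ 2.46 mg/L

k_1 L₀/(k_a−k_1) = 0.114×30.8/(1.19−0.114) = 3.511/1.076 = 3.263 mg/L.
e^(−k_1 t) = e^(−0.114×2.250) = 0.7738; e^(−k_a t) = e^(−1.19×2.250) = 0.06873.
D = 3.263 × (0.7738 − 0.06873) + 2.29 × 0.06873 = 2.301 + 0.1574 = 2.458 mg/L.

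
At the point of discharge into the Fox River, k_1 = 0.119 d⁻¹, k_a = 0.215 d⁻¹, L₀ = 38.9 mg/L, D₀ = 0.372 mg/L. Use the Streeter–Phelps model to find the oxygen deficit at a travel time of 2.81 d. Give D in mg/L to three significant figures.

D ≈ 8.36 mg/L

k_1 L₀/(k_a−k_1) = 0.119×38.9/(0.215−0.119) = 4.629/0.09600 = 48.22 mg/L.
e^(−k_1 t) = e^(−0.119×2.810) = 0.7158; e^(−k_a t) = e^(−0.215×2.810) = 0.5465.
D = 48.22 × (0.7158 − 0.5465) + 0.372 × 0.5465 = 8.161 + 0.2033 = 8.364 mg/L.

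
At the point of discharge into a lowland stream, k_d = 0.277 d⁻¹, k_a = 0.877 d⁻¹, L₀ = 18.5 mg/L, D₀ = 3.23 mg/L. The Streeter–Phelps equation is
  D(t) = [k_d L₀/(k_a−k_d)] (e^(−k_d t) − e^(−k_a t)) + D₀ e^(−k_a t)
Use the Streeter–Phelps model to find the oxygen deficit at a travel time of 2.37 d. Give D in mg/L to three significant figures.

k_d L₀/(k_a−k_d) = 0.277×18.5/(0.877−0.277) = 5.125/0.6000 = 8.541 mg/L.
e^(−k_d t) = e^(−0.277×2.370) = 0.5187; e^(−k_a t) = e^(−0.877×2.370) = 0.1251.
D = 8.541 × (0.5187 − 0.1251) + 3.23 × 0.1251 = 3.361 + 0.4041 = 3.765 mg/L.

D ≈ 3.77 mg/L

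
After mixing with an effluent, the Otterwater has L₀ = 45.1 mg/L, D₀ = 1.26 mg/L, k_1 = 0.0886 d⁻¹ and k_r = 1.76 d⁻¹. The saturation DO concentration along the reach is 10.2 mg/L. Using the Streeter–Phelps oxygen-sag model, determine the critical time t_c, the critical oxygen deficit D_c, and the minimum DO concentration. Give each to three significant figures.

With k_r/k_1 = 19.86 and 1 − D₀(k_r−k_1)/(k_1 L₀) = 0.4730,
t_c = ln(19.86 × 0.4730) / (1.76 − 0.0886) = ln(9.395) / 1.671 = 2.240/1.671 = 1.340 d.
L(t_c) = L₀ e^(−k_1 t_c) = 45.1 × 0.8880 = 40.05 mg/L, and at the critical point k_r D_c = k_1 L, so D_c = (0.0886/1.76) × 40.05 = 2.016 mg/L.
Minimum DO = C_s − D_c = 10.2 − 2.016 = 8.184 mg/L.

t_c ≈ 1.34 d; D_c ≈ 2.02 mg/L; min DO ≈ 8.18 mg/L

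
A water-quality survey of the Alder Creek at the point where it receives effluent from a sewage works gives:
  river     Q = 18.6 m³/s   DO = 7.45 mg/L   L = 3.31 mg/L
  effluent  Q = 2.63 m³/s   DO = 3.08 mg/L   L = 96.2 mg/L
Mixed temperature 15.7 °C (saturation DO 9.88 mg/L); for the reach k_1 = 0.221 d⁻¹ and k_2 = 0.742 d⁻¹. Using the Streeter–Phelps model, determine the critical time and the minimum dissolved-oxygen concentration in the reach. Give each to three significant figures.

t_c ≈ 1.10 d; minimum DO ≈ 6.42 mg/L

Mixed DO = (18.6×7.45 + 2.63×3.08)/(18.6+2.63) = 146.7/21.23 = 6.909 mg/L.
Mixed L₀ = (18.6×3.31 + 2.63×96.2)/(21.23) = 314.6/21.23 = 14.82 mg/L.
Initial deficit D₀ = C_s − DO₀ = 9.88 − 6.909 = 2.971 mg/L.
t_c = (1/0.5210) ln[(0.742/0.221)(1 − 2.971×0.5210/(0.221×14.82))] = 1.919 × ln(1.770) = 1.096 d.
D_c = (0.221/0.742) × 14.82 × e^(−0.221×1.096) = 0.2978 × 14.82 × 0.7849 = 3.464 mg/L.
Minimum DO = 9.88 − 3.464 = 6.416 mg/L.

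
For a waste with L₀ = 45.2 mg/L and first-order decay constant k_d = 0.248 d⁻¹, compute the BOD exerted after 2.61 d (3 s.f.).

y ≈ 21.5 mg/L

y_t = L₀(1 − e^(−k_d t)) = 45.2 × (1 − e^(−0.248×2.61))
= 45.2 × (1 − 0.5235) = 45.2 × 0.4765 = 21.54 mg/L.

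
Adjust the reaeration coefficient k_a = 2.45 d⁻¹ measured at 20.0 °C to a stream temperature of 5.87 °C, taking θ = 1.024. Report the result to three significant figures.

k_a(T₂) = k_a(T₁) · θ^(T₂−T₁) = 2.45 × 1.024^(5.87−20.0)
= 2.45 × 1.024^-14.1 = 2.45 × 0.7153 = 1.752 d⁻¹.

k_a ≈ 1.75 d⁻¹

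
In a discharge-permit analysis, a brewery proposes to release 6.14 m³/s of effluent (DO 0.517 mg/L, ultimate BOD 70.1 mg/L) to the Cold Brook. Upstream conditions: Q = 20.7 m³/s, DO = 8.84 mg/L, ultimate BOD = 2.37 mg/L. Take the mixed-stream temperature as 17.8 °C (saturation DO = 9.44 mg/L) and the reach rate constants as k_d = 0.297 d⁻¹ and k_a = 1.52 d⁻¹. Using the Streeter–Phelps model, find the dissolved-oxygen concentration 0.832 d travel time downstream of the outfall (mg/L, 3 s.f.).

Mixed DO = (20.7×8.84 + 6.14×0.517)/(20.7+6.14) = 186.2/26.84 = 6.936 mg/L.
Mixed L₀ = (20.7×2.37 + 6.14×70.1)/(26.84) = 479.5/26.84 = 17.86 mg/L.
Initial deficit D₀ = C_s − DO₀ = 9.44 − 6.936 = 2.504 mg/L.
D(0.832) = [0.297×17.86/(1.52−0.297)](e^(−0.297×0.832) − e^(−1.52×0.832)) + 2.504 e^(−1.52×0.832)
= 4.338 × (0.7811 − 0.2823) + 2.504 × 0.2823 = 2.871 mg/L.
DO = 9.44 − 2.871 = 6.569 mg/L.

DO ≈ 6.57 mg/L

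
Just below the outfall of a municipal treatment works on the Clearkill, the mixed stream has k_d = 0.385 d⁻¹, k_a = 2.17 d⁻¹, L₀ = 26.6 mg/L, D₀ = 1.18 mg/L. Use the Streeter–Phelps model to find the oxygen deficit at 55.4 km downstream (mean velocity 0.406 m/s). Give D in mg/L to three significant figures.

Travel time t = x/v = 55.4 km / (0.406 m/s) = 55400 m / 0.406 m/s = 136500 s = 1.579 d.
k_d L₀/(k_a−k_d) = 0.385×26.6/(2.17−0.385) = 10.24/1.785 = 5.737 mg/L.
e^(−k_d t) = e^(−0.385×1.579) = 0.5444; e^(−k_a t) = e^(−2.17×1.579) = 0.03248.
D = 5.737 × (0.5444 − 0.03248) + 1.18 × 0.03248 = 2.937 + 0.03833 = 2.975 mg/L.

D ≈ 2.98 mg/L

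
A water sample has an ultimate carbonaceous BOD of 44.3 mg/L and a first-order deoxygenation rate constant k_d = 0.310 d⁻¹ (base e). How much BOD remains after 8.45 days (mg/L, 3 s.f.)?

L_t = L₀ e^(−k_d t) = 44.3 × e^(−0.310×8.45) = 44.3 × 0.07284 = 3.227 mg/L.

L ≈ 3.23 mg/L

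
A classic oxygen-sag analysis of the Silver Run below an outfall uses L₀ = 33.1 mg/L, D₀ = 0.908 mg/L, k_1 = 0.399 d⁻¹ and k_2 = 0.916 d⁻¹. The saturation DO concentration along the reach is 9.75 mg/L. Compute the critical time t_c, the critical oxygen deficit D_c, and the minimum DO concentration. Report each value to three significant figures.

t_c ≈ 1.54 d; D_c ≈ 7.81 mg/L; min DO ≈ 1.94 mg/L

t_c = [1/(k_2−k_1)] ln[(k_2/k_1)(1 − D₀(k_2−k_1)/(k_1 L₀))]
= [1/(0.916−0.399)] ln[(0.916/0.399)(1 − 0.908×0.5170/(0.399×33.1))]
= (1/0.5170) ln[2.296 × 0.9645] = 1.934 × ln(2.214) = 1.934 × 0.7949 = 1.537 d.
D_c = (k_1/k_2) L₀ e^(−k_1 t_c) = (0.399/0.916) × 33.1 × e^(−0.399×1.537) = 0.4356 × 33.1 × 0.5415 = 7.807 mg/L.
Minimum DO = C_s − D_c = 9.75 − 7.807 = 1.943 mg/L.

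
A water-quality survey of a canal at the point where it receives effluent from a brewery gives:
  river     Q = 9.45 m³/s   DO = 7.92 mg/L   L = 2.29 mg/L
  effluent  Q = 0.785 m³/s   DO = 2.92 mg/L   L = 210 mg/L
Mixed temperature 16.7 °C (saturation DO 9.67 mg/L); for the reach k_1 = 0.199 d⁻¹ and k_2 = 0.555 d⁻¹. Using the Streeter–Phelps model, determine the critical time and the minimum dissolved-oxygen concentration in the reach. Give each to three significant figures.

Mixed DO = (9.45×7.92 + 0.785×2.92)/(9.45+0.785) = 77.14/10.23 = 7.537 mg/L.
Mixed L₀ = (9.45×2.29 + 0.785×210)/(10.23) = 186.5/10.23 = 18.22 mg/L.
Initial deficit D₀ = C_s − DO₀ = 9.67 − 7.537 = 2.133 mg/L.
t_c = (1/0.3560) ln[(0.555/0.199)(1 − 2.133×0.3560/(0.199×18.22))] = 2.809 × ln(2.205) = 2.221 d.
D_c = (0.199/0.555) × 18.22 × e^(−0.199×2.221) = 0.3586 × 18.22 × 0.6428 = 4.199 mg/L.
Minimum DO = 9.67 − 4.199 = 5.471 mg/L.

t_c ≈ 2.22 d; minimum DO ≈ 5.47 mg/L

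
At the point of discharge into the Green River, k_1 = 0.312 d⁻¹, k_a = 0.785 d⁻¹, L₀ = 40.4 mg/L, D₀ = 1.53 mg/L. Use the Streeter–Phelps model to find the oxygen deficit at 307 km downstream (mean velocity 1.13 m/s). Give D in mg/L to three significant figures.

D ≈ 7.86 mg/L

Travel time t = x/v = 307 km / (1.13 m/s) = 307000 m / 1.13 m/s = 271700 s = 3.144 d.
k_1 L₀/(k_a−k_1) = 0.312×40.4/(0.785−0.312) = 12.60/0.4730 = 26.65 mg/L.
e^(−k_1 t) = e^(−0.312×3.144) = 0.3749; e^(−k_a t) = e^(−0.785×3.144) = 0.08472.
D = 26.65 × (0.3749 − 0.08472) + 1.53 × 0.08472 = 7.733 + 0.1296 = 7.863 mg/L.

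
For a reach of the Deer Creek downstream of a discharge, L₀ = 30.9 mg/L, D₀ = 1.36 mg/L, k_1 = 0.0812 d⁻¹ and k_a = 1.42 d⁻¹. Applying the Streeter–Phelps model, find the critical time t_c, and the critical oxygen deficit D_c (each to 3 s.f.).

At the critical point dD/dt = 0, so k_1 L₀ e^(−k_1 t) = k_a D. Substituting D(t) from the Streeter–Phelps equation and solving for t gives
t_c = ln[(k_a/k_1)(1 − D₀(k_a−k_1)/(k_1 L₀))] / (k_a−k_1).
Here k_a−k_1 = 1.339 d⁻¹ and 1 − D₀(k_a−k_1)/(k_1 L₀) = 1 − 1.36×1.339/(0.0812×30.9) = 0.2743, so
t_c = ln(17.49 × 0.2743) / 1.339 = 1.568 / 1.339 = 1.171 d.
D_c = (k_1/k_a) L₀ e^(−k_1 t_c) = (0.0812/1.42) × 30.9 × e^(−0.0812×1.171) = 0.05718 × 30.9 × 0.9093 = 1.607 mg/L.

t_c ≈ 1.17 d; D_c ≈ 1.61 mg/L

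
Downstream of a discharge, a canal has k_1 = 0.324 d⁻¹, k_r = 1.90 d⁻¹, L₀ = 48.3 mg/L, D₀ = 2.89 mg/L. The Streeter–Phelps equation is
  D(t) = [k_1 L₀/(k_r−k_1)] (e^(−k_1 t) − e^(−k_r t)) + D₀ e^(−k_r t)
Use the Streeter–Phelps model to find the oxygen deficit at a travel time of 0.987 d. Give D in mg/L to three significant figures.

D ≈ 6.13 mg/L

k_1 L₀/(k_r−k_1) = 0.324×48.3/(1.90−0.324) = 15.65/1.576 = 9.930 mg/L.
e^(−k_1 t) = e^(−0.324×0.9870) = 0.7263; e^(−k_r t) = e^(−1.90×0.9870) = 0.1533.
D = 9.930 × (0.7263 − 0.1533) + 2.89 × 0.1533 = 5.690 + 0.4431 = 6.133 mg/L.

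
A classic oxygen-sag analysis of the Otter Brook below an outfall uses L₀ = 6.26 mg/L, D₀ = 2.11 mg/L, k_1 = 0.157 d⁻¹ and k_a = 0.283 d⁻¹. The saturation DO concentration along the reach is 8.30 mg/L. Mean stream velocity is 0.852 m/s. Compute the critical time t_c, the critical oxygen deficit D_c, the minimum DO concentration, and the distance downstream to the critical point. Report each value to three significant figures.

t_c = [1/(k_a−k_1)] ln[(k_a/k_1)(1 − D₀(k_a−k_1)/(k_1 L₀))]
= [1/(0.283−0.157)] ln[(0.283/0.157)(1 − 2.11×0.1260/(0.157×6.26))]
= (1/0.1260) ln[1.803 × 0.7295] = 7.937 × ln(1.315) = 7.937 × 0.2738 = 2.173 d.
L(t_c) = L₀ e^(−k_1 t_c) = 6.26 × 0.7109 = 4.451 mg/L, and at the critical point k_a D_c = k_1 L, so D_c = (0.157/0.283) × 4.451 = 2.469 mg/L.
Minimum DO = C_s − D_c = 8.30 − 2.469 = 5.831 mg/L.
x_c = v t_c = 0.852 m/s × 2.173 d × 86400 s/d = 160000 m ≈ 160 km.

t_c ≈ 2.17 d; D_c ≈ 2.47 mg/L; min DO ≈ 5.83 mg/L; x_c ≈ 160 km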